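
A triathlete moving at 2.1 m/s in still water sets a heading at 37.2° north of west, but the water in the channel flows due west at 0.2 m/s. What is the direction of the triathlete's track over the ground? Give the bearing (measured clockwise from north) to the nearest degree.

304°

Taking east as x and north as y: velocity relative to the water = (-1.673, 1.270) m/s; the water relative to ground = (-0.200, 0.000) m/s.
Velocity relative to ground = (-1.673, 1.270) + (-0.200, 0.000) = (-1.873, 1.270) m/s.
Bearing = atan2(-1.87, 1.27) = 304.14° clockwise from north.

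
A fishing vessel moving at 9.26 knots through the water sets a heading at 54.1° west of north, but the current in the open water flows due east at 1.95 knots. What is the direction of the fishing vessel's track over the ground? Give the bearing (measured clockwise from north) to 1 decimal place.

314.4°

Taking east as x and north as y: velocity relative to the water = (-7.501, 5.430) knots; the water relative to ground = (1.950, 0.000) knots.
Velocity relative to ground = (-7.501, 5.430) + (1.950, 0.000) = (-5.551, 5.430) knots.
Bearing = atan2(-5.55, 5.43) = 314.37° clockwise from north.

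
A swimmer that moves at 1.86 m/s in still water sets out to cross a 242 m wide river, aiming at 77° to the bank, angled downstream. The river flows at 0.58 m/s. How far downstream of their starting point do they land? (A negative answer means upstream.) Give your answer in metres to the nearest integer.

Perpendicular speed = 1.812 m/s; crossing time = 242 / 1.812 = 133.530 s.
Net downstream speed = 0.998 m/s.
Drift = 0.998 × 133.530 = 133.317 m (downstream).

133 m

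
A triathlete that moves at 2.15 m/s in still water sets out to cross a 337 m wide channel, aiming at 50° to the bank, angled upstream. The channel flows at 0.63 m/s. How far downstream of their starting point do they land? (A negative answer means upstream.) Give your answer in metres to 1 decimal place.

-153.9 m

Perpendicular speed = 1.647 m/s; crossing time = 337 / 1.647 = 204.615 s.
Net downstream speed = -0.752 m/s.
Drift = -0.752 × 204.615 = -153.869 m (upstream).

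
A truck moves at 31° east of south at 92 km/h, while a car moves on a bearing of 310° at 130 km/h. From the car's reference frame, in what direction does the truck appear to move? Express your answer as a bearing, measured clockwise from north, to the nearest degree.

138°

Taking east as x and north as y: truck velocity = (47.384, -78.859) km/h; car velocity = (-99.586, 83.562) km/h.
Velocity of truck relative to car = (47.384, -78.859) − (-99.586, 83.562) = (146.969, -162.422) km/h.
Bearing = atan2(146.97, -162.42) = 137.86° clockwise from north.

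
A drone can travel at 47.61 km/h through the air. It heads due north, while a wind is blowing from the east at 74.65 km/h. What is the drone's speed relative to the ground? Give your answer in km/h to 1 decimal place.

88.5 km/h

Taking east as x and north as y: velocity relative to the air = (0.000, 47.610) km/h; the air relative to ground = (-74.650, 0.000) km/h.
Velocity relative to ground = (0.000, 47.610) + (-74.650, 0.000) = (-74.650, 47.610) km/h.
Speed = |(-74.650, 47.610)| = 88.540 km/h.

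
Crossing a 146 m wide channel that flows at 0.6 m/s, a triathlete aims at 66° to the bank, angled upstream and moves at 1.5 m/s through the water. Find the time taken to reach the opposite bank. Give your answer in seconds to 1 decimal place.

The component of the triathlete's velocity perpendicular to the bank is 1.5 × sin 66° = 1.370 m/s.
The flow acts along the bank and has no component across it.
Time = 146 / 1.370 = 106.545 s.

106.5 s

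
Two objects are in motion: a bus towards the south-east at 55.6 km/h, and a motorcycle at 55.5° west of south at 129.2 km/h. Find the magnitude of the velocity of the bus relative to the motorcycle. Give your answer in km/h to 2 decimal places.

149.67 km/h

Taking east as x and north as y: bus velocity = (39.315, -39.315) km/h; motorcycle velocity = (-106.477, -73.180) km/h.
Velocity of bus relative to motorcycle = (39.315, -39.315) − (-106.477, -73.180) = (145.792, 33.865) km/h.
Magnitude = |(145.792, 33.865)| = 149.674 km/h.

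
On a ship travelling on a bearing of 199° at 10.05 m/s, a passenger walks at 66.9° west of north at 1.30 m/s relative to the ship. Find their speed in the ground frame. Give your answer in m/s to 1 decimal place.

10.0 m/s

Taking east as x and north as y: ship velocity = (-3.272, -9.502) m/s; passenger velocity relative to ship = (-1.196, 0.510) m/s.
Velocity relative to ground = (-3.272, -9.502) + (-1.196, 0.510) = (-4.468, -8.992) m/s.
Speed = |(-4.468, -8.992)| = 10.041 m/s.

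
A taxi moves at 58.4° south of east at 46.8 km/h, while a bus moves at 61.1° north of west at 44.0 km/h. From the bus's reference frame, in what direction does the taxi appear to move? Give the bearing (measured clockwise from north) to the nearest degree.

Taking east as x and north as y: taxi velocity = (24.523, -39.861) km/h; bus velocity = (-21.264, 38.520) km/h.
Velocity of taxi relative to bus = (24.523, -39.861) − (-21.264, 38.520) = (45.787, -78.381) km/h.
Bearing = atan2(45.79, -78.38) = 149.71° clockwise from north.

150°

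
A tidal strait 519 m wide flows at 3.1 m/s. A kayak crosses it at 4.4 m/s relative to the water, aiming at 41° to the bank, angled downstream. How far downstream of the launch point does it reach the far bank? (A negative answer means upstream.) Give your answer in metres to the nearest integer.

Perpendicular speed = 2.887 m/s; crossing time = 519 / 2.887 = 179.793 s.
Net downstream speed = 6.421 m/s.
Drift = 6.421 × 179.793 = 1154.398 m (downstream).

1154 m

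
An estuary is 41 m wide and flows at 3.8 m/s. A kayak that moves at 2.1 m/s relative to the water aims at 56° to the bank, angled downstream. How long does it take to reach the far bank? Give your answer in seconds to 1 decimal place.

23.5 s

The component of the kayak's velocity perpendicular to the bank is 2.1 × sin 56° = 1.741 m/s.
The flow acts along the bank and has no component across it.
Time = 41 / 1.741 = 23.550 s.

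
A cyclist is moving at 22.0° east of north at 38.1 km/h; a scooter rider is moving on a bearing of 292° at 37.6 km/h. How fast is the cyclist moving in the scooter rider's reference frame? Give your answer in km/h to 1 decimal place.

53.5 km/h

Taking east as x and north as y: cyclist velocity = (14.273, 35.326) km/h; scooter rider velocity = (-34.862, 14.085) km/h.
Velocity of cyclist relative to scooter rider = (14.273, 35.326) − (-34.862, 14.085) = (49.135, 21.240) km/h.
Magnitude = |(49.135, 21.240)| = 53.529 km/h.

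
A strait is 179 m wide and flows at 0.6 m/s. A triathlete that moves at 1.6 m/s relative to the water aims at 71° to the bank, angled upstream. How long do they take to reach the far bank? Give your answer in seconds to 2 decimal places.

The component of the triathlete's velocity perpendicular to the bank is 1.6 × sin 71° = 1.513 m/s.
Only the cross-stream component determines the crossing time; the current contributes nothing perpendicular to the bank.
Time = 179 / 1.513 = 118.321 s.

118.32 s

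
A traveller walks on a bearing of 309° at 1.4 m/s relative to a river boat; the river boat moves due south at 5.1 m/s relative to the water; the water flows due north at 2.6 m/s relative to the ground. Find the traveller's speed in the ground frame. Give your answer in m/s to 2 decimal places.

In east/north components (m/s): traveller relative to river boat = (-1.088, 0.881); river boat relative to water = (0.000, -5.100); water relative to ground = (0.000, 2.600).
Sum = (-1.088, -1.619) m/s.
Speed = |(-1.088, -1.619)| = 1.951 m/s.

1.95 m/s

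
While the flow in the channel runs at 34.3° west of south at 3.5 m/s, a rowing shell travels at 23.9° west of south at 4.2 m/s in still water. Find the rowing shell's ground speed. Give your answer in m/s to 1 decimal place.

7.7 m/s

Taking east as x and north as y: velocity relative to the water = (-1.702, -3.840) m/s; the water relative to ground = (-1.972, -2.891) m/s.
Velocity relative to ground = (-1.702, -3.840) + (-1.972, -2.891) = (-3.674, -6.731) m/s.
Speed = |(-3.674, -6.731)| = 7.669 m/s.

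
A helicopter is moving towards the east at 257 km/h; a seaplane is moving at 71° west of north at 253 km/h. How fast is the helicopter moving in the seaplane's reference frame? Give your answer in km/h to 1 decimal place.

503.0 km/h

Taking east as x and north as y: helicopter velocity = (257.000, 0.000) km/h; seaplane velocity = (-239.216, 82.369) km/h.
Velocity of helicopter relative to seaplane = (257.000, 0.000) − (-239.216, 82.369) = (496.216, -82.369) km/h.
Magnitude = |(496.216, -82.369)| = 503.006 km/h.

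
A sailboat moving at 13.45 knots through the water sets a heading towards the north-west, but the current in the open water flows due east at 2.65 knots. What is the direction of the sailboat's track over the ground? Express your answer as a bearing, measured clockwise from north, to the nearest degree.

324°

Taking east as x and north as y: velocity relative to the water = (-9.511, 9.511) knots; the water relative to ground = (2.650, 0.000) knots.
Velocity relative to ground = (-9.511, 9.511) + (2.650, 0.000) = (-6.861, 9.511) knots.
Bearing = atan2(-6.86, 9.51) = 324.19° clockwise from north.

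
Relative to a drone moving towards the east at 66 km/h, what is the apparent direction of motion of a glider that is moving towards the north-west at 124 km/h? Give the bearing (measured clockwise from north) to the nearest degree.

300°

Taking east as x and north as y: glider velocity = (-87.681, 87.681) km/h; drone velocity = (66.000, 0.000) km/h.
Velocity of glider relative to drone = (-87.681, 87.681) − (66.000, 0.000) = (-153.681, 87.681) km/h.
Bearing = atan2(-153.68, 87.68) = 299.71° clockwise from north.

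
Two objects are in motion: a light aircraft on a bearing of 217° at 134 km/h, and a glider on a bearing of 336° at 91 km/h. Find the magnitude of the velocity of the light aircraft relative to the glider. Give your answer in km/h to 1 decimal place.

Taking east as x and north as y: light aircraft velocity = (-80.643, -107.017) km/h; glider velocity = (-37.013, 83.133) km/h.
Velocity of light aircraft relative to glider = (-80.643, -107.017) − (-37.013, 83.133) = (-43.630, -190.150) km/h.
Magnitude = |(-43.630, -190.150)| = 195.091 km/h.

195.1 km/h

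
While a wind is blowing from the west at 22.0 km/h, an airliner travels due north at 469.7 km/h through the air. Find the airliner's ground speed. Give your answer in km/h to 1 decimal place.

Taking east as x and north as y: velocity relative to the air = (0.000, 469.700) km/h; the air relative to ground = (22.000, 0.000) km/h.
Velocity relative to ground = (0.000, 469.700) + (22.000, 0.000) = (22.000, 469.700) km/h.
Speed = |(22.000, 469.700)| = 470.215 km/h.

470.2 km/h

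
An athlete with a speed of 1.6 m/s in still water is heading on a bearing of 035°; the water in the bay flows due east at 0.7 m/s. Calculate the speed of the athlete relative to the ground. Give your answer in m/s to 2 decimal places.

Taking east as x and north as y: velocity relative to the water = (0.918, 1.311) m/s; the water relative to ground = (0.700, 0.000) m/s.
Velocity relative to ground = (0.918, 1.311) + (0.700, 0.000) = (1.618, 1.311) m/s.
Speed = |(1.618, 1.311)| = 2.082 m/s.

2.08 m/s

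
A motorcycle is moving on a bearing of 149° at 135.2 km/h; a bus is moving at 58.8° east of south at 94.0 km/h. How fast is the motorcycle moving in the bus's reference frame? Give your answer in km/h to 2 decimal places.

68.05 km/h

Taking east as x and north as y: motorcycle velocity = (69.633, -115.889) km/h; bus velocity = (80.404, -48.695) km/h.
Velocity of motorcycle relative to bus = (69.633, -115.889) − (80.404, -48.695) = (-10.771, -67.194) km/h.
Magnitude = |(-10.771, -67.194)| = 68.052 km/h.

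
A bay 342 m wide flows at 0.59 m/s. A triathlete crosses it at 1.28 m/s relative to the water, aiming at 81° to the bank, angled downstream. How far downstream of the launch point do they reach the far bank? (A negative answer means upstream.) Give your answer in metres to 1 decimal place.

213.8 m

Perpendicular speed = 1.264 m/s; crossing time = 342 / 1.264 = 270.518 s.
Net downstream speed = 0.790 m/s.
Drift = 0.790 × 270.518 = 213.773 m (downstream).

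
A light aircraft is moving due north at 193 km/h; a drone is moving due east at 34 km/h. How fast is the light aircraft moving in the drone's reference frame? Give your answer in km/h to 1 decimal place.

Taking east as x and north as y: light aircraft velocity = (0.000, 193.000) km/h; drone velocity = (34.000, 0.000) km/h.
Velocity of light aircraft relative to drone = (0.000, 193.000) − (34.000, 0.000) = (-34.000, 193.000) km/h.
Magnitude = |(-34.000, 193.000)| = 195.972 km/h.

196.0 km/h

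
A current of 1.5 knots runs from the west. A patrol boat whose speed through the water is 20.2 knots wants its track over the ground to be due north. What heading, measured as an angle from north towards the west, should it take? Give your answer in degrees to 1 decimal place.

The current pushes perpendicular to the desired track; the heading must have a component into the current equal to 1.5 knots: 20.2 sin θ = 1.5.
sin θ = 0.0743, so θ = 4.259°.

4.3°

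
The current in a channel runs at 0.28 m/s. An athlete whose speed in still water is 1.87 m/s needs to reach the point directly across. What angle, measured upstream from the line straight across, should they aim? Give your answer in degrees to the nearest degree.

9°

To cancel the current, the upstream component of the athlete's velocity must equal the flow: 1.87 sin θ = 0.28.
sin θ = 0.28 / 1.87 = 0.1497.
θ = arcsin(0.1497) = 8.611°.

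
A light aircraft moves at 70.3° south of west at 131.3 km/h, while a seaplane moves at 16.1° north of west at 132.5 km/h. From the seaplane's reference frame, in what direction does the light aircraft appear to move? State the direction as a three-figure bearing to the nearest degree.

153°

Taking east as x and north as y: light aircraft velocity = (-44.261, -123.615) km/h; seaplane velocity = (-127.303, 36.744) km/h.
Velocity of light aircraft relative to seaplane = (-44.261, -123.615) − (-127.303, 36.744) = (83.043, -160.359) km/h.
Bearing = atan2(83.04, -160.36) = 152.62° clockwise from north.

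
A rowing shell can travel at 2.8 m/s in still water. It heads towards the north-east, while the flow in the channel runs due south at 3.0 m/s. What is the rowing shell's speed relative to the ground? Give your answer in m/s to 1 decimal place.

2.2 m/s

Taking east as x and north as y: velocity relative to the water = (1.980, 1.980) m/s; the water relative to ground = (0.000, -3.000) m/s.
Velocity relative to ground = (1.980, 1.980) + (0.000, -3.000) = (1.980, -1.020) m/s.
Speed = |(1.980, -1.020)| = 2.227 m/s.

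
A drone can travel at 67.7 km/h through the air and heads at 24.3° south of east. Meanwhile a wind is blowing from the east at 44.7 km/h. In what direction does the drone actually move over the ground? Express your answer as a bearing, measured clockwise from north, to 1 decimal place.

148.6°

Taking east as x and north as y: velocity relative to the air = (61.702, -27.860) km/h; the air relative to ground = (-44.700, 0.000) km/h.
Velocity relative to ground = (61.702, -27.860) + (-44.700, 0.000) = (17.002, -27.860) km/h.
Bearing = atan2(17.00, -27.86) = 148.61° clockwise from north.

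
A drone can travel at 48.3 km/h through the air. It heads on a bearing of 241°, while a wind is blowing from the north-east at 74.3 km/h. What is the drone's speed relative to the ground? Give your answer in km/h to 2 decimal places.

121.46 km/h

Taking east as x and north as y: velocity relative to the air = (-42.244, -23.416) km/h; the air relative to ground = (-52.538, -52.538) km/h.
Velocity relative to ground = (-42.244, -23.416) + (-52.538, -52.538) = (-94.782, -75.954) km/h.
Speed = |(-94.782, -75.954)| = 121.461 km/h.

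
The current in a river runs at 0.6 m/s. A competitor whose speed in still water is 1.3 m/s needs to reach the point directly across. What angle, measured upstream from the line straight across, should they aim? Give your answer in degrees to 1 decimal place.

27.5°

To cancel the current, the upstream component of the competitor's velocity must equal the flow: 1.3 sin θ = 0.6.
sin θ = 0.6 / 1.3 = 0.4615.
θ = arcsin(0.4615) = 27.486°.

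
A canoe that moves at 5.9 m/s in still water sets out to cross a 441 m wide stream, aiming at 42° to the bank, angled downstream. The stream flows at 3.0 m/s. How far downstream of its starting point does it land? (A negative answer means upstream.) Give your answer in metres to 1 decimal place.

Perpendicular speed = 3.948 m/s; crossing time = 441 / 3.948 = 111.706 s.
Net downstream speed = 7.385 m/s.
Drift = 7.385 × 111.706 = 824.897 m (downstream).

824.9 m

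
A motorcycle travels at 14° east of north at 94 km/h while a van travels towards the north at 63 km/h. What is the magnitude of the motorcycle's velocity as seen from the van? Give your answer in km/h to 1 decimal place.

Taking east as x and north as y: motorcycle velocity = (22.741, 91.208) km/h; van velocity = (0.000, 63.000) km/h.
Velocity of motorcycle relative to van = (22.741, 91.208) − (0.000, 63.000) = (22.741, 28.208) km/h.
Magnitude = |(22.741, 28.208)| = 36.233 km/h.

36.2 km/h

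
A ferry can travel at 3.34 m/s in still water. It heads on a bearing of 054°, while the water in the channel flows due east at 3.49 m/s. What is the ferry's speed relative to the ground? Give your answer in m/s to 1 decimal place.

Taking east as x and north as y: velocity relative to the water = (2.702, 1.963) m/s; the water relative to ground = (3.490, 0.000) m/s.
Velocity relative to ground = (2.702, 1.963) + (3.490, 0.000) = (6.192, 1.963) m/s.
Speed = |(6.192, 1.963)| = 6.496 m/s.

6.5 m/s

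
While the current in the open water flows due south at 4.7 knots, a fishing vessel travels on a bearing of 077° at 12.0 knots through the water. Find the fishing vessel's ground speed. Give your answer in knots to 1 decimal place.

11.9 knots

Taking east as x and north as y: velocity relative to the water = (11.692, 2.699) knots; the water relative to ground = (0.000, -4.700) knots.
Velocity relative to ground = (11.692, 2.699) + (0.000, -4.700) = (11.692, -2.001) knots.
Speed = |(11.692, -2.001)| = 11.862 knots.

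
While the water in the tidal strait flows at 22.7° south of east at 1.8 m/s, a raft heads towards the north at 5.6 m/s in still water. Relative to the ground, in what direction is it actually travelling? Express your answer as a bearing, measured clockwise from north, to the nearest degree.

Taking east as x and north as y: velocity relative to the water = (0.000, 5.600) m/s; the water relative to ground = (1.661, -0.695) m/s.
Velocity relative to ground = (0.000, 5.600) + (1.661, -0.695) = (1.661, 4.905) m/s.
Bearing = atan2(1.66, 4.91) = 18.70° clockwise from north.

019°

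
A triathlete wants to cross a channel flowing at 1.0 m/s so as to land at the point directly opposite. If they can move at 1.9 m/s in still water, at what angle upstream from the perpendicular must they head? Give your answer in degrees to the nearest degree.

To cancel the current, the upstream component of the triathlete's velocity must equal the flow: 1.9 sin θ = 1.0.
sin θ = 1.0 / 1.9 = 0.5263.
θ = arcsin(0.5263) = 31.757°.

32°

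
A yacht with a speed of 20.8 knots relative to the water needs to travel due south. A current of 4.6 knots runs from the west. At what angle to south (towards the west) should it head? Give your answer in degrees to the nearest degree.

13°

The current pushes perpendicular to the desired track; the heading must have a component into the current equal to 4.6 knots: 20.8 sin θ = 4.6.
sin θ = 0.2212, so θ = 12.777°.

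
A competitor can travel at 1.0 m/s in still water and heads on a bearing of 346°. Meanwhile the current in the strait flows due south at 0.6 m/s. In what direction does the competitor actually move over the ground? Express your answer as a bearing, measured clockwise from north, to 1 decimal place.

326.8°

Taking east as x and north as y: velocity relative to the water = (-0.242, 0.970) m/s; the water relative to ground = (0.000, -0.600) m/s.
Velocity relative to ground = (-0.242, 0.970) + (0.000, -0.600) = (-0.242, 0.370) m/s.
Bearing = atan2(-0.24, 0.37) = 326.84° clockwise from north.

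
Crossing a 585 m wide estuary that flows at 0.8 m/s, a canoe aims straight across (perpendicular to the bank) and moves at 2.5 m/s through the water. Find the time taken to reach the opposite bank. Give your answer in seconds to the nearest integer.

The component of the canoe's velocity perpendicular to the bank is 2.5 m/s.
The flow acts along the bank and has no component across it.
Time = 585 / 2.500 = 234.000 s.

234 s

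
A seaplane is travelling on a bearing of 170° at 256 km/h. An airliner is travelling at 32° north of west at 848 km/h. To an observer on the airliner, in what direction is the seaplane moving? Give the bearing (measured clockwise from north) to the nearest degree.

Taking east as x and north as y: seaplane velocity = (44.454, -252.111) km/h; airliner velocity = (-719.145, 449.372) km/h.
Velocity of seaplane relative to airliner = (44.454, -252.111) − (-719.145, 449.372) = (763.599, -701.482) km/h.
Bearing = atan2(763.60, -701.48) = 132.57° clockwise from north.

133°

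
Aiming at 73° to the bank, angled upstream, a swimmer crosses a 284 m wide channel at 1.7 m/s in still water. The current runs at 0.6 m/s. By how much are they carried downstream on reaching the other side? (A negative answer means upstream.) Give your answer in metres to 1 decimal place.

Perpendicular speed = 1.626 m/s; crossing time = 284 / 1.626 = 174.692 s.
Net downstream speed = 0.103 m/s.
Drift = 0.103 × 174.692 = 17.988 m (downstream).

18.0 m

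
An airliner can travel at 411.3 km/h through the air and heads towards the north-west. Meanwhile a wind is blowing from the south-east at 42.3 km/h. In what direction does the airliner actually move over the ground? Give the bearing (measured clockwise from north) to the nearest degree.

Taking east as x and north as y: velocity relative to the air = (-290.833, 290.833) km/h; the air relative to ground = (-29.911, 29.911) km/h.
Velocity relative to ground = (-290.833, 290.833) + (-29.911, 29.911) = (-320.744, 320.744) km/h.
Bearing = atan2(-320.74, 320.74) = 315.00° clockwise from north.

315°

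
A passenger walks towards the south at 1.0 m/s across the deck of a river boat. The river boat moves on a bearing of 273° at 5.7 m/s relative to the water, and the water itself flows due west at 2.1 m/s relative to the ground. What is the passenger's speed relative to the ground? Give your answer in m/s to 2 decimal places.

In east/north components (m/s): passenger relative to river boat = (0.000, -1.000); river boat relative to water = (-5.692, 0.298); water relative to ground = (-2.100, 0.000).
Sum = (-7.792, -0.702) m/s.
Speed = |(-7.792, -0.702)| = 7.824 m/s.

7.82 m/s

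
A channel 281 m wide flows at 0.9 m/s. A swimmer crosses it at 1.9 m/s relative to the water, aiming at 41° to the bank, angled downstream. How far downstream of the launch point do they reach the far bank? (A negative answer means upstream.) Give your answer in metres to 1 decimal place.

526.1 m

Perpendicular speed = 1.247 m/s; crossing time = 281 / 1.247 = 225.429 s.
Net downstream speed = 2.334 m/s.
Drift = 2.334 × 225.429 = 526.140 m (downstream).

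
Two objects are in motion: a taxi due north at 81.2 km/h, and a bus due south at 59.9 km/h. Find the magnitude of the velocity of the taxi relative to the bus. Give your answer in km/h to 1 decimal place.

141.1 km/h

Taking east as x and north as y: taxi velocity = (0.000, 81.200) km/h; bus velocity = (0.000, -59.900) km/h.
Velocity of taxi relative to bus = (0.000, 81.200) − (0.000, -59.900) = (0.000, 141.100) km/h.
Magnitude = |(0.000, 141.100)| = 141.100 km/h.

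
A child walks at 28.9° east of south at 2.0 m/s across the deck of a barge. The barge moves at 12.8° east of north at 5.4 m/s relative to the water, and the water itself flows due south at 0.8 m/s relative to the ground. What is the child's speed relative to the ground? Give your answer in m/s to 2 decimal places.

3.47 m/s

In east/north components (m/s): child relative to barge = (0.967, -1.751); barge relative to water = (1.196, 5.266); water relative to ground = (0.000, -0.800).
Sum = (2.163, 2.715) m/s.
Speed = |(2.163, 2.715)| = 3.471 m/s.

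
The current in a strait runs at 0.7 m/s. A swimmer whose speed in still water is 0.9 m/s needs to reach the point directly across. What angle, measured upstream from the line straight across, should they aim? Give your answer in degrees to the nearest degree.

51°

To cancel the current, the upstream component of the swimmer's velocity must equal the flow: 0.9 sin θ = 0.7.
sin θ = 0.7 / 0.9 = 0.7778.
θ = arcsin(0.7778) = 51.058°.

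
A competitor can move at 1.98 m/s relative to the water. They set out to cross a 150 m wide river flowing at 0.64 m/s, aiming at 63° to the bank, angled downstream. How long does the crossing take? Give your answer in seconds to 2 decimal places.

The component of the competitor's velocity perpendicular to the bank is 1.98 × sin 63° = 1.764 m/s.
Only the cross-stream component determines the crossing time; the current contributes nothing perpendicular to the bank.
Time = 150 / 1.764 = 85.025 s.

85.02 s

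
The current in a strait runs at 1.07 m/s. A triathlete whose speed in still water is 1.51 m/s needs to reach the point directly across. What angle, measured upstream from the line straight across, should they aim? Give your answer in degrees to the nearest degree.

To cancel the current, the upstream component of the triathlete's velocity must equal the flow: 1.51 sin θ = 1.07.
sin θ = 1.07 / 1.51 = 0.7086.
θ = arcsin(0.7086) = 45.122°.

45°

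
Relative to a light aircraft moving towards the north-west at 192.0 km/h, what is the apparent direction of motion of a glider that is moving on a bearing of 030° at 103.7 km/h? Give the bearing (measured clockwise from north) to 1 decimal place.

Taking east as x and north as y: glider velocity = (51.850, 89.807) km/h; light aircraft velocity = (-135.765, 135.765) km/h.
Velocity of glider relative to light aircraft = (51.850, 89.807) − (-135.765, 135.765) = (187.615, -45.958) km/h.
Bearing = atan2(187.61, -45.96) = 103.76° clockwise from north.

103.8°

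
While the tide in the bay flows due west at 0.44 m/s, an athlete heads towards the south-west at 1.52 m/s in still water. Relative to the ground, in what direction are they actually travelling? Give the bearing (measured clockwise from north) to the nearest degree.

235°

Taking east as x and north as y: velocity relative to the water = (-1.075, -1.075) m/s; the water relative to ground = (-0.440, 0.000) m/s.
Velocity relative to ground = (-1.075, -1.075) + (-0.440, 0.000) = (-1.515, -1.075) m/s.
Bearing = atan2(-1.51, -1.07) = 234.64° clockwise from north.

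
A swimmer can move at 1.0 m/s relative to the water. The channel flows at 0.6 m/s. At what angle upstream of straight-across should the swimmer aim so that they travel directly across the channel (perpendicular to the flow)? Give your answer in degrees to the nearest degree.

To cancel the current, the upstream component of the swimmer's velocity must equal the flow: 1.0 sin θ = 0.6.
sin θ = 0.6 / 1.0 = 0.6000.
θ = arcsin(0.6000) = 36.870°.

37°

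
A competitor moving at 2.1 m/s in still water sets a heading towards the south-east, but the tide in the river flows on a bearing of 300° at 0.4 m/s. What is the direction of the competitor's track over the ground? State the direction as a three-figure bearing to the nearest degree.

138°

Taking east as x and north as y: velocity relative to the water = (1.485, -1.485) m/s; the water relative to ground = (-0.346, 0.200) m/s.
Velocity relative to ground = (1.485, -1.485) + (-0.346, 0.200) = (1.139, -1.285) m/s.
Bearing = atan2(1.14, -1.28) = 138.46° clockwise from north.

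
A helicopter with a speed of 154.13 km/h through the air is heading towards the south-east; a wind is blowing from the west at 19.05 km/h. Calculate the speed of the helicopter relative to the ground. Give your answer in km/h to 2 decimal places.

Taking east as x and north as y: velocity relative to the air = (108.986, -108.986) km/h; the air relative to ground = (19.050, 0.000) km/h.
Velocity relative to ground = (108.986, -108.986) + (19.050, 0.000) = (128.036, -108.986) km/h.
Speed = |(128.036, -108.986)| = 168.141 km/h.

168.14 km/h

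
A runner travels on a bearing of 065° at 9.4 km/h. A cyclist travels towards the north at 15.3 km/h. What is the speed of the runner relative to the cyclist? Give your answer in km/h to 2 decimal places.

14.17 km/h

Taking east as x and north as y: runner velocity = (8.519, 3.973) km/h; cyclist velocity = (0.000, 15.300) km/h.
Velocity of runner relative to cyclist = (8.519, 3.973) − (0.000, 15.300) = (8.519, -11.327) km/h.
Magnitude = |(8.519, -11.327)| = 14.173 km/h.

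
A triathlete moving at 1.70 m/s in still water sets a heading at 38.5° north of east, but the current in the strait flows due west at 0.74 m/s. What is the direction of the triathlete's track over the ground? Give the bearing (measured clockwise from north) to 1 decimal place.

Taking east as x and north as y: velocity relative to the water = (1.330, 1.058) m/s; the water relative to ground = (-0.740, 0.000) m/s.
Velocity relative to ground = (1.330, 1.058) + (-0.740, 0.000) = (0.590, 1.058) m/s.
Bearing = atan2(0.59, 1.06) = 29.16° clockwise from north.

029.2°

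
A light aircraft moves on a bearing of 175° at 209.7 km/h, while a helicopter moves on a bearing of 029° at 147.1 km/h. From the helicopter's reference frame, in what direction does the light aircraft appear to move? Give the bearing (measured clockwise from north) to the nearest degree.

189°

Taking east as x and north as y: light aircraft velocity = (18.277, -208.902) km/h; helicopter velocity = (71.315, 128.657) km/h.
Velocity of light aircraft relative to helicopter = (18.277, -208.902) − (71.315, 128.657) = (-53.039, -337.559) km/h.
Bearing = atan2(-53.04, -337.56) = 188.93° clockwise from north.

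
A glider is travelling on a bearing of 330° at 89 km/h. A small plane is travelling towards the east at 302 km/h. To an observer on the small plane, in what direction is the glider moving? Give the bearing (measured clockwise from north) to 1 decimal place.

Taking east as x and north as y: glider velocity = (-44.500, 77.076) km/h; small plane velocity = (302.000, 0.000) km/h.
Velocity of glider relative to small plane = (-44.500, 77.076) − (302.000, 0.000) = (-346.500, 77.076) km/h.
Bearing = atan2(-346.50, 77.08) = 282.54° clockwise from north.

282.5°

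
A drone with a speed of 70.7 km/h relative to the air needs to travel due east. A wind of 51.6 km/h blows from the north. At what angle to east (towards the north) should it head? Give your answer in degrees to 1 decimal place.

The wind pushes perpendicular to the desired track; the heading must have a component into the wind equal to 51.6 km/h: 70.7 sin θ = 51.6.
sin θ = 0.7298, so θ = 46.873°.

46.9°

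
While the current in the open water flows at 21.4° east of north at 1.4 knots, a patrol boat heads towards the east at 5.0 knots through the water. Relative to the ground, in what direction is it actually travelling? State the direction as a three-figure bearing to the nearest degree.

077°

Taking east as x and north as y: velocity relative to the water = (5.000, 0.000) knots; the water relative to ground = (0.511, 1.303) knots.
Velocity relative to ground = (5.000, 0.000) + (0.511, 1.303) = (5.511, 1.303) knots.
Bearing = atan2(5.51, 1.30) = 76.69° clockwise from north.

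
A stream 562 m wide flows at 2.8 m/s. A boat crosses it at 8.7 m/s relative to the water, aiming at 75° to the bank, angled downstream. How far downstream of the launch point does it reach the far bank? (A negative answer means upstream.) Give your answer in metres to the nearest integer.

338 m

Perpendicular speed = 8.404 m/s; crossing time = 562 / 8.404 = 66.876 s.
Net downstream speed = 5.052 m/s.
Drift = 5.052 × 66.876 = 337.842 m (downstream).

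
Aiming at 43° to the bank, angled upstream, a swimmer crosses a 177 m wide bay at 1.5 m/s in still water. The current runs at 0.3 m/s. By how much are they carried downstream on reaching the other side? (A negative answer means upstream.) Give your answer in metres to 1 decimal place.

Perpendicular speed = 1.023 m/s; crossing time = 177 / 1.023 = 173.021 s.
Net downstream speed = -0.797 m/s.
Drift = -0.797 × 173.021 = -137.903 m (upstream).

-137.9 m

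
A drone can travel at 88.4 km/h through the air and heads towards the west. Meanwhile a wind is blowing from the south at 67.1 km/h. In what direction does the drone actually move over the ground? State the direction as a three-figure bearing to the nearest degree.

Taking east as x and north as y: velocity relative to the air = (-88.400, 0.000) km/h; the air relative to ground = (0.000, 67.100) km/h.
Velocity relative to ground = (-88.400, 0.000) + (0.000, 67.100) = (-88.400, 67.100) km/h.
Bearing = atan2(-88.40, 67.10) = 307.20° clockwise from north.

307°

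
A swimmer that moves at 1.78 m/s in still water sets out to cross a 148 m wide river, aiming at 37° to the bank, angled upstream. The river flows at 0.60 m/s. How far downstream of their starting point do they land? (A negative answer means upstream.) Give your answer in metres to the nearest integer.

-114 m

Perpendicular speed = 1.071 m/s; crossing time = 148 / 1.071 = 138.159 s.
Net downstream speed = -0.822 m/s.
Drift = -0.822 × 138.159 = -113.507 m (upstream).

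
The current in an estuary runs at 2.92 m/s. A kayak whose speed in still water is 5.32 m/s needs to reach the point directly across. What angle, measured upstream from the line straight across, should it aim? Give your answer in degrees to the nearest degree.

To cancel the current, the upstream component of the kayak's velocity must equal the flow: 5.32 sin θ = 2.92.
sin θ = 2.92 / 5.32 = 0.5489.
θ = arcsin(0.5489) = 33.290°.

33°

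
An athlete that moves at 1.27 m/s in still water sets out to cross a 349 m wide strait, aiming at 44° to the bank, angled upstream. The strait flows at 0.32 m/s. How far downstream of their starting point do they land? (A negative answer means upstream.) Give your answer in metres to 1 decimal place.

-234.8 m

Perpendicular speed = 0.882 m/s; crossing time = 349 / 0.882 = 395.595 s.
Net downstream speed = -0.594 m/s.
Drift = -0.594 × 395.595 = -234.810 m (upstream).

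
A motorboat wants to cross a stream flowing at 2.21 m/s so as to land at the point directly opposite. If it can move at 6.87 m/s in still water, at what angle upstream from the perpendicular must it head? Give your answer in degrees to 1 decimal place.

To cancel the current, the upstream component of the motorboat's velocity must equal the flow: 6.87 sin θ = 2.21.
sin θ = 2.21 / 6.87 = 0.3217.
θ = arcsin(0.3217) = 18.765°.

18.8°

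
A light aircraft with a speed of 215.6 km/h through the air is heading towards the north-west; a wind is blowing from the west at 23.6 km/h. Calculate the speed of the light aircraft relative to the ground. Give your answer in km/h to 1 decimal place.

Taking east as x and north as y: velocity relative to the air = (-152.452, 152.452) km/h; the air relative to ground = (23.600, 0.000) km/h.
Velocity relative to ground = (-152.452, 152.452) + (23.600, 0.000) = (-128.852, 152.452) km/h.
Speed = |(-128.852, 152.452)| = 199.611 km/h.

199.6 km/h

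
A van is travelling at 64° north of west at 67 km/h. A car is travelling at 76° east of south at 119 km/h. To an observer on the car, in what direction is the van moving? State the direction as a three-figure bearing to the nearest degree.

Taking east as x and north as y: van velocity = (-29.371, 60.219) km/h; car velocity = (115.465, -28.789) km/h.
Velocity of van relative to car = (-29.371, 60.219) − (115.465, -28.789) = (-144.836, 89.008) km/h.
Bearing = atan2(-144.84, 89.01) = 301.57° clockwise from north.

302°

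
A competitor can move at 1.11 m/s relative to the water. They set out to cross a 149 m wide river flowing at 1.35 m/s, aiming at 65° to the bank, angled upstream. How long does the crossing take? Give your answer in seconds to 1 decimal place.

148.1 s

The component of the competitor's velocity perpendicular to the bank is 1.11 × sin 65° = 1.006 m/s.
The current is parallel to the bank, so it does not affect the crossing time.
Time = 149 / 1.006 = 148.111 s.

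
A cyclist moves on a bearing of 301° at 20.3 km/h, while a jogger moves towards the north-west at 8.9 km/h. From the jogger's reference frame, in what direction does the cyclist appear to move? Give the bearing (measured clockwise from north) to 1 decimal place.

Taking east as x and north as y: cyclist velocity = (-17.400, 10.455) km/h; jogger velocity = (-6.293, 6.293) km/h.
Velocity of cyclist relative to jogger = (-17.400, 10.455) − (-6.293, 6.293) = (-11.107, 4.162) km/h.
Bearing = atan2(-11.11, 4.16) = 290.54° clockwise from north.

290.5°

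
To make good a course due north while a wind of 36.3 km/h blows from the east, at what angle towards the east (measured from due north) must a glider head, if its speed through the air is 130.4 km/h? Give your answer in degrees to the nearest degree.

The wind pushes perpendicular to the desired track; the heading must have a component into the wind equal to 36.3 km/h: 130.4 sin θ = 36.3.
sin θ = 0.2784, so θ = 16.163°.

16°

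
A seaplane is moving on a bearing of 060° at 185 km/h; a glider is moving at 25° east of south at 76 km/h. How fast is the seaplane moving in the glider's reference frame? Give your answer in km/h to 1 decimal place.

Taking east as x and north as y: seaplane velocity = (160.215, 92.500) km/h; glider velocity = (32.119, -68.879) km/h.
Velocity of seaplane relative to glider = (160.215, 92.500) − (32.119, -68.879) = (128.096, 161.379) km/h.
Magnitude = |(128.096, 161.379)| = 206.038 km/h.

206.0 km/h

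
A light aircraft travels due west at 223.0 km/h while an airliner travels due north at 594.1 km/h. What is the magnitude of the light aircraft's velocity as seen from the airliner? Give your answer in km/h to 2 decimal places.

634.57 km/h

Taking east as x and north as y: light aircraft velocity = (-223.000, 0.000) km/h; airliner velocity = (0.000, 594.100) km/h.
Velocity of light aircraft relative to airliner = (-223.000, 0.000) − (0.000, 594.100) = (-223.000, -594.100) km/h.
Magnitude = |(-223.000, -594.100)| = 634.574 km/h.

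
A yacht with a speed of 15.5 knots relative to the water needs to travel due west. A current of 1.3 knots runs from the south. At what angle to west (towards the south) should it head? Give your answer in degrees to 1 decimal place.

4.8°

The current pushes perpendicular to the desired track; the heading must have a component into the current equal to 1.3 knots: 15.5 sin θ = 1.3.
sin θ = 0.0839, so θ = 4.811°.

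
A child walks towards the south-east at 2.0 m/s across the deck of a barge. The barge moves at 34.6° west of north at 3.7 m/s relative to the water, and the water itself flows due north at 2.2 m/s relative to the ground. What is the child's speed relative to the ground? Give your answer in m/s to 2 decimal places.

3.89 m/s

In east/north components (m/s): child relative to barge = (1.414, -1.414); barge relative to water = (-2.101, 3.046); water relative to ground = (0.000, 2.200).
Sum = (-0.687, 3.831) m/s.
Speed = |(-0.687, 3.831)| = 3.892 m/s.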